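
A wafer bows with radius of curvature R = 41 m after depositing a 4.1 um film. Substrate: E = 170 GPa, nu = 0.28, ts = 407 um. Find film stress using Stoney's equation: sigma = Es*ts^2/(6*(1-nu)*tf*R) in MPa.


Step 1: Compute numerator: Es * ts^2 = 170 * 407^2 = 28160330 (GPa*um^2)
Step 2: Compute denominator (R in um): 6*(1-nu)*tf*R = 6*0.72*4.1*41e6 = 726192000.0 (um^2)
Step 3: sigma (GPa) = 28160330 / 726192000.0 = 3.8778e-02 GPa
Step 4: Convert to MPa (x1000): sigma = 38.8 MPa


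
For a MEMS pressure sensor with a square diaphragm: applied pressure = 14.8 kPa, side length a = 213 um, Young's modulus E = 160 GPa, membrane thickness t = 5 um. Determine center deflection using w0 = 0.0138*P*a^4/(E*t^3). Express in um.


Step 1: Convert pressure to compatible units (E is in GPa, so P in GPa).
P = 14.8 kPa = 14.8e-6 GPa
Step 2: Compute numerator: 0.0138 * P * a^4.
a^4 = 213^4 = 2058346161
numerator = 0.0138 * 14.8e-6 * 2058346161 = 4.204e+02
Step 3: Compute denominator: E * t^3 = 160 * 5^3 = 20000
Step 4: w0 = numerator / denominator = 4.204e+02 / 20000 = 0.021 um


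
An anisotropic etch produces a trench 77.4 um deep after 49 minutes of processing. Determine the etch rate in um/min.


Step 1: Etch rate = depth / time
Step 2: rate = 77.4 / 49
rate = 1.58 um/min


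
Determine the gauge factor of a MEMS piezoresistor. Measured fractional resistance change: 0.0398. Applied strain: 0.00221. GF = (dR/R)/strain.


Step 1: Identify values.
dR/R = 0.0398, strain = 0.00221
Step 2: GF = (dR/R) / strain = 0.0398 / 0.00221
GF = 18.0


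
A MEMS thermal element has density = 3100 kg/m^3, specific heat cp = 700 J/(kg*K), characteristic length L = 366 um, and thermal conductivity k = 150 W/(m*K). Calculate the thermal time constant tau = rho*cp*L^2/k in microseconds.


Step 1: Convert L to m: L = 366e-6 m
Step 2: L^2 = (366e-6)^2 = 1.33956e-07 m^2
Step 3: tau = 3100 * 700 * 1.33956e-07 / 150 = 1.9378968e-03 s
Step 4: Convert to microseconds (multiply by 1e6).
tau = 1937.897 us


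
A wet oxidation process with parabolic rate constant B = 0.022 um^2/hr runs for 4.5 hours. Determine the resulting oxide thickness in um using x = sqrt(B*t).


Step 1: Compute B*t = 0.022 * 4.5 = 0.099
Step 2: x = sqrt(0.099)
x = 0.315 um


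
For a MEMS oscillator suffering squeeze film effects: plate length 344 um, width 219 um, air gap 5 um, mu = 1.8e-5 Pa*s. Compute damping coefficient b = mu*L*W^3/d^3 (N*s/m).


Step 1: Convert to SI.
L = 344e-6 m, W = 219e-6 m, d = 5e-6 m
Step 2: W^3 = (219e-6)^3 = 1.05e-11 m^3
Step 3: d^3 = (5e-6)^3 = 1.25e-16 m^3
Step 4: b = 1.8e-5 * 344e-6 * 1.05e-11 / 1.25e-16
b = 5.20e-04 N*s/m


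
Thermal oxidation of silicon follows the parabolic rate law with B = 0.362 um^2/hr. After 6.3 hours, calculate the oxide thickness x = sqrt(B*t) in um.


Step 1: Compute B*t = 0.362 * 6.3 = 2.2806
Step 2: x = sqrt(2.2806)
x = 1.51 um


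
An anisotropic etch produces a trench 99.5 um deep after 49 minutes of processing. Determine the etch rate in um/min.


Step 1: Etch rate = depth / time
Step 2: rate = 99.5 / 49
rate = 2.031 um/min


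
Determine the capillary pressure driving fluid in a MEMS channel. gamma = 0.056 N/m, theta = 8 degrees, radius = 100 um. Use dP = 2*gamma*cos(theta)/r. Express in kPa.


Step 1: cos(8 deg) = 0.9903
Step 2: Convert r to m: r = 100e-6 m
Step 3: dP = 2 * 0.056 * 0.9903 / 100e-6 = 1109.1 Pa
Step 4: Convert Pa to kPa (divide by 1000).
dP = 1.11 kPa


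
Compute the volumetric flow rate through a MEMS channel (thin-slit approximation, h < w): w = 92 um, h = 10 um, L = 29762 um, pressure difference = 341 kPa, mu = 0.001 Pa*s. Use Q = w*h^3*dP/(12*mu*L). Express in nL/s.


Step 1: Convert all dimensions to SI (meters).
w = 92e-6 m, h = 10e-6 m, L = 29762e-6 m, dP = 341e3 Pa
Step 2: Q = w * h^3 * dP / (12 * mu * L)
Q = 92e-6 * (10e-6)^3 * 341e3 / (12 * 0.001 * 29762e-6) = 8.784132e-11 m^3/s
Step 3: Convert Q from m^3/s to nL/s (1 m^3 = 1e12 nL, so multiply by 1e12).
Q = 87.841 nL/s


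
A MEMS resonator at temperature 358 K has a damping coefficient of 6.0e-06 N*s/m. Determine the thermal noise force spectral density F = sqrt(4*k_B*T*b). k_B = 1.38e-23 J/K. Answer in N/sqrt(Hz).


Step 1: Compute 4 * k_B * T * b
= 4 * 1.38e-23 * 358 * 6.0e-06
= 1.1857e-25 N^2/Hz
Step 2: F_noise = sqrt(1.1857e-25)
F_noise = 3.44e-13 N/sqrt(Hz)


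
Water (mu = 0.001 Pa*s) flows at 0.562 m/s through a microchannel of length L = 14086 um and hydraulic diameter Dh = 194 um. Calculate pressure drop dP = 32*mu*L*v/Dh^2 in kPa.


Step 1: Convert to SI: L = 14086e-6 m, Dh = 194e-6 m
Step 2: dP = 32 * 0.001 * 14086e-6 * 0.562 / (194e-6)^2
Step 3: dP = 6730.86 Pa
Step 4: Convert to kPa: dP = 6.73 kPa


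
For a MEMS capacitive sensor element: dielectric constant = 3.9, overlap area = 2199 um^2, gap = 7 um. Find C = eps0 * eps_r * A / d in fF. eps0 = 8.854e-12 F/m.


Step 1: Convert area to m^2: A = 2199e-12 m^2
Step 2: Convert gap to m: d = 7e-6 m
Step 3: C = eps0 * eps_r * A / d
C = 8.854e-12 * 3.9 * 2199e-12 / 7e-6
Step 4: Convert to fF (multiply by 1e15).
C = 10.85 fF


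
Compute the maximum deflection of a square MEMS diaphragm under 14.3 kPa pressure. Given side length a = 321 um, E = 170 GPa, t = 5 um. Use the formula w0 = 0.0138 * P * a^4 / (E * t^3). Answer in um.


Step 1: Convert pressure to compatible units (E is in GPa, so P in GPa).
P = 14.3 kPa = 14.3e-6 GPa
Step 2: Compute numerator: 0.0138 * P * a^4.
a^4 = 321^4 = 10617447681
numerator = 0.0138 * 14.3e-6 * 10617447681 = 2.0952e+03
Step 3: Compute denominator: E * t^3 = 170 * 5^3 = 21250
Step 4: w0 = numerator / denominator = 2.0952e+03 / 21250 = 0.0986 um


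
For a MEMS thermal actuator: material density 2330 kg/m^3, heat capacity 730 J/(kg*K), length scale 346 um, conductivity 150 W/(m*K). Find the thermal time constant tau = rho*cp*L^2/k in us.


Step 1: Convert L to m: L = 346e-6 m
Step 2: L^2 = (346e-6)^2 = 1.19716e-07 m^2
Step 3: tau = 2330 * 730 * 1.19716e-07 / 150 = 1.3575e-03 s
Step 4: Convert to microseconds (multiply by 1e6).
tau = 1357.5 us


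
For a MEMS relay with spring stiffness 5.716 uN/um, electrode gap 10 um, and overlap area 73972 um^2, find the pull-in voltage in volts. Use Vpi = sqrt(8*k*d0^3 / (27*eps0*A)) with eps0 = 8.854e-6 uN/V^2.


Step 1: Compute numerator: 8 * k * d0^3 = 8 * 5.716 * 10^3 = 45728.0
Step 2: Compute denominator: 27 * eps0 * A = 27 * 8.854e-6 * 73972 = 17.683598
Step 3: Vpi = sqrt(45728.0 / 17.683598)
Vpi = 50.85 V


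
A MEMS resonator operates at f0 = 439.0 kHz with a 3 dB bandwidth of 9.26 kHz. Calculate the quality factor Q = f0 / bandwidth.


Step 1: Q = f0 / bandwidth
Step 2: Q = 439.0 / 9.26
Q = 47.4


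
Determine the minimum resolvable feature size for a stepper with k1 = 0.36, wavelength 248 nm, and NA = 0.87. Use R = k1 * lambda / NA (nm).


Step 1: Identify values: k1 = 0.36, lambda = 248 nm, NA = 0.87
Step 2: R = k1 * lambda / NA
R = 0.36 * 248 / 0.87
R = 102.6 nm


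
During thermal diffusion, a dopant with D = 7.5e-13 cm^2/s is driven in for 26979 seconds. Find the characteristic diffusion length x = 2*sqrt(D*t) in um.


Step 1: Compute D*t = 7.5e-13 * 26979 = 2.023425e-08 cm^2
Step 2: sqrt(D*t) = 1.42247e-04 cm
Step 3: x = 2 * 1.42247e-04 cm = 2.84494e-04 cm
Step 4: Convert to um (1 cm = 1e4 um): x = 2.845 um


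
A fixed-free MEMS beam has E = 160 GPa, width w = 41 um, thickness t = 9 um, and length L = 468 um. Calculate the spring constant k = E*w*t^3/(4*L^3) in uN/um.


Step 1: Convert E to consistent units (1 GPa = 1000 uN/um^2).
E = 160 GPa = 160000 uN/um^2
Step 2: Compute t^3 = 9^3 = 729
Step 3: Compute L^3 = 468^3 = 102503232
Step 4: k = 160000 * 41 * 729 / (4 * 102503232)
k = 11.6636 uN/um


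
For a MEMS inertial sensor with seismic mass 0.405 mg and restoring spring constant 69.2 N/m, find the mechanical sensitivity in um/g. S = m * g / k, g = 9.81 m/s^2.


Step 1: Convert mass: m = 0.405 mg = 4.05e-07 kg
Step 2: S = m * g / k = 4.05e-07 * 9.81 / 69.2
Step 3: S = 5.74e-08 m/g
Step 4: Convert to um/g: S = 0.057 um/g


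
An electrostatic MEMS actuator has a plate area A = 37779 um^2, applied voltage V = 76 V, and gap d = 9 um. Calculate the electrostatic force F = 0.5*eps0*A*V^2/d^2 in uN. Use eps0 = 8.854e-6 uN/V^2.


Step 1: Identify parameters.
eps0 = 8.854e-6 uN/V^2, A = 37779 um^2, V = 76 V, d = 9 um
Step 2: Compute V^2 = 76^2 = 5776
Step 3: Compute d^2 = 9^2 = 81
Step 4: F = 0.5 * 8.854e-6 * 37779 * 5776 / 81
F = 11.926 uN


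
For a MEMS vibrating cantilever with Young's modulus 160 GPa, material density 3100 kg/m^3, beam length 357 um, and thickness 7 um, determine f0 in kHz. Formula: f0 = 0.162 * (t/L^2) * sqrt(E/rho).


Step 1: Convert units to SI.
t_SI = 7e-6 m, L_SI = 357e-6 m
Step 2: Calculate sqrt(E/rho).
sqrt(160e9 / 3100) = 7184.21 m/s
Step 3: Compute f0.
f0 = 0.162 * 7e-6 / (357e-6)^2 * 7184.21 = 63922.8 Hz = 63.92 kHz


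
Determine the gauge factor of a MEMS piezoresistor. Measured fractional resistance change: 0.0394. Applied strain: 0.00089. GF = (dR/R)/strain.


Step 1: Identify values.
dR/R = 0.0394, strain = 0.00089
Step 2: GF = (dR/R) / strain = 0.0394 / 0.00089
GF = 44.3


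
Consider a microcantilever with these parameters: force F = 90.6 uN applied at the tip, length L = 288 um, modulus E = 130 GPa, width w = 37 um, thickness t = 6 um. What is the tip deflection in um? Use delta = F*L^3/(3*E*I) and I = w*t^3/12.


Step 1: Calculate the second moment of area.
I = w * t^3 / 12 = 37 * 6^3 / 12 = 666.0 um^4
Step 2: Convert E to consistent units (1 GPa = 1000 uN/um^2).
E = 130 GPa = 130000 uN/um^2
Step 3: Calculate tip deflection.
delta = F * L^3 / (3 * E * I)
delta = 90.6 * 288^3 / (3 * 130000 * 666.0)
delta = 8.3323 um


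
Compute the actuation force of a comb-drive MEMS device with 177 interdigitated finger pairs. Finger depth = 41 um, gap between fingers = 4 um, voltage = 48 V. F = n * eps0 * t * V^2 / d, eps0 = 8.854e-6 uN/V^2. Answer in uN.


Step 1: Parameters: n=177, eps0=8.854e-6 uN/V^2, t=41 um, V=48 V, d=4 um
Step 2: V^2 = 2304
Step 3: F = 177 * 8.854e-6 * 41 * 2304 / 4
F = 37.01 uN


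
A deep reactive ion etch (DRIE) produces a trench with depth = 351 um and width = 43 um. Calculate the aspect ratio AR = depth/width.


Step 1: AR = depth / width
Step 2: AR = 351 / 43
AR = 8.2


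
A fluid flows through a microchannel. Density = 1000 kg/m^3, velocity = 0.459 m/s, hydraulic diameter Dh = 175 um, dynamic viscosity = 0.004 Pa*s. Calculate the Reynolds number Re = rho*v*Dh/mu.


Step 1: Convert Dh to meters: Dh = 175e-6 m
Step 2: Re = rho * v * Dh / mu
Re = 1000 * 0.459 * 175e-6 / 0.004
Re = 20.081


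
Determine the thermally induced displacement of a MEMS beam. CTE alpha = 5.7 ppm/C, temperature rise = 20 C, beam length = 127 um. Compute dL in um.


Step 1: Convert CTE: alpha = 5.7 ppm/C = 5.7e-6 /C
Step 2: dL = 5.7e-6 * 20 * 127
dL = 0.0145 um


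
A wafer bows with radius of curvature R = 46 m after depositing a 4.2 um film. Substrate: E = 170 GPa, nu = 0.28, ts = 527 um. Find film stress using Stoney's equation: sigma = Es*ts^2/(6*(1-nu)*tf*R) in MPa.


Step 1: Compute numerator: Es * ts^2 = 170 * 527^2 = 47213930 (GPa*um^2)
Step 2: Compute denominator (R in um): 6*(1-nu)*tf*R = 6*0.72*4.2*46e6 = 834624000.0 (um^2)
Step 3: sigma (GPa) = 47213930 / 834624000.0 = 5.6569e-02 GPa
Step 4: Convert to MPa (x1000): sigma = 56.6 MPa


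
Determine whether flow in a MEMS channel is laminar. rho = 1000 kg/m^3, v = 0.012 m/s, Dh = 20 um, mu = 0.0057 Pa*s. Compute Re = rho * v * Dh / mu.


Step 1: Convert Dh to meters: Dh = 20e-6 m
Step 2: Re = rho * v * Dh / mu
Re = 1000 * 0.012 * 20e-6 / 0.0057
Re = 0.042
Since Re = 0.042 is below ~2300, the flow is laminar.


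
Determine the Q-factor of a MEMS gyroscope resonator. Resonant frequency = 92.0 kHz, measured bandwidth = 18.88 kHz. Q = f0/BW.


Step 1: Q = f0 / bandwidth
Step 2: Q = 92.0 / 18.88
Q = 4.9


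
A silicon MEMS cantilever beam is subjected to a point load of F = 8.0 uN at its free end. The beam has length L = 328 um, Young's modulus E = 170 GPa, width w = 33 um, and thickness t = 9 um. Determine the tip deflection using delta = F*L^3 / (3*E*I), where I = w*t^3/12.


Step 1: Calculate the second moment of area.
I = w * t^3 / 12 = 33 * 9^3 / 12 = 2004.75 um^4
Step 2: Convert E to consistent units (1 GPa = 1000 uN/um^2).
E = 170 GPa = 170000 uN/um^2
Step 3: Calculate tip deflection.
delta = F * L^3 / (3 * E * I)
delta = 8.0 * 328^3 / (3 * 170000 * 2004.75)
delta = 0.2761 um


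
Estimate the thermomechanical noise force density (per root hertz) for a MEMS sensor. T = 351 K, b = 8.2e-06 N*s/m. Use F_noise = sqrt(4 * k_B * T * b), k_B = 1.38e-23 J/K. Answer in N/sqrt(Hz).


Step 1: Compute 4 * k_B * T * b
= 4 * 1.38e-23 * 351 * 8.2e-06
= 1.5888e-25 N^2/Hz
Step 2: F_noise = sqrt(1.5888e-25)
F_noise = 3.99e-13 N/sqrt(Hz)


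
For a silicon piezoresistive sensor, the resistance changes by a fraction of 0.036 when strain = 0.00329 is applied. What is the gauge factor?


Step 1: Identify values.
dR/R = 0.036, strain = 0.00329
Step 2: GF = (dR/R) / strain = 0.036 / 0.00329
GF = 10.9


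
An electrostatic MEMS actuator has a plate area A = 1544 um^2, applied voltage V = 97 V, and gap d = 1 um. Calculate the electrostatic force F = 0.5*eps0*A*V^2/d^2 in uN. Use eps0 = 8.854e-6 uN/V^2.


Step 1: Identify parameters.
eps0 = 8.854e-6 uN/V^2, A = 1544 um^2, V = 97 V, d = 1 um
Step 2: Compute V^2 = 97^2 = 9409
Step 3: Compute d^2 = 1^2 = 1
Step 4: F = 0.5 * 8.854e-6 * 1544 * 9409 / 1
F = 64.313 uN


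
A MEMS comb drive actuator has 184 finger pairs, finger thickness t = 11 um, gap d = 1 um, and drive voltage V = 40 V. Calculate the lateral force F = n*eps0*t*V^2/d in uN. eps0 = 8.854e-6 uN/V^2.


Step 1: Parameters: n=184, eps0=8.854e-6 uN/V^2, t=11 um, V=40 V, d=1 um
Step 2: V^2 = 1600
Step 3: F = 184 * 8.854e-6 * 11 * 1600 / 1
F = 28.673 uN


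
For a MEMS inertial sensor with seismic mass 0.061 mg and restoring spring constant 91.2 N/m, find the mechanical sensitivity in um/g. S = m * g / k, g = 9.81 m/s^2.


Step 1: Convert mass: m = 0.061 mg = 6.10e-08 kg
Step 2: S = m * g / k = 6.10e-08 * 9.81 / 91.2
Step 3: S = 6.56e-09 m/g
Step 4: Convert to um/g: S = 0.007 um/g


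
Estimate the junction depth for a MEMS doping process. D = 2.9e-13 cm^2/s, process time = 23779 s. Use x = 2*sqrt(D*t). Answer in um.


Step 1: Compute D*t = 2.9e-13 * 23779 = 6.89591e-09 cm^2
Step 2: sqrt(D*t) = 8.30416e-05 cm
Step 3: x = 2 * 8.30416e-05 cm = 1.660832e-04 cm
Step 4: Convert to um (1 cm = 1e4 um): x = 1.661 um


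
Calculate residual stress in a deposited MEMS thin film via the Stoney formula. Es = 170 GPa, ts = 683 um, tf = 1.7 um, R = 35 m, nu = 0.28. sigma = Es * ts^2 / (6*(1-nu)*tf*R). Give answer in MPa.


Step 1: Compute numerator: Es * ts^2 = 170 * 683^2 = 79303130 (GPa*um^2)
Step 2: Compute denominator (R in um): 6*(1-nu)*tf*R = 6*0.72*1.7*35e6 = 257040000.0 (um^2)
Step 3: sigma (GPa) = 79303130 / 257040000.0 = 3.08524e-01 GPa
Step 4: Convert to MPa (x1000): sigma = 308.5 MPa


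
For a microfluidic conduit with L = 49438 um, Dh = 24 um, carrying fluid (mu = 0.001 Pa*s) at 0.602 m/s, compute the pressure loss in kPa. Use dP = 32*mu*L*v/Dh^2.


Step 1: Convert to SI: L = 49438e-6 m, Dh = 24e-6 m
Step 2: dP = 32 * 0.001 * 49438e-6 * 0.602 / (24e-6)^2
Step 3: dP = 1653426.44 Pa
Step 4: Convert to kPa: dP = 1653.43 kPa


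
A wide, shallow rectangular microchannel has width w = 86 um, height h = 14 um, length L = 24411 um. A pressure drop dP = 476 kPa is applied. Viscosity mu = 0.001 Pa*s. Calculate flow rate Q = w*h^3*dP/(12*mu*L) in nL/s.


Step 1: Convert all dimensions to SI (meters).
w = 86e-6 m, h = 14e-6 m, L = 24411e-6 m, dP = 476e3 Pa
Step 2: Q = w * h^3 * dP / (12 * mu * L)
Q = 86e-6 * (14e-6)^3 * 476e3 / (12 * 0.001 * 24411e-6) = 3.8346232e-10 m^3/s
Step 3: Convert Q from m^3/s to nL/s (1 m^3 = 1e12 nL, so multiply by 1e12).
Q = 383.462 nL/s


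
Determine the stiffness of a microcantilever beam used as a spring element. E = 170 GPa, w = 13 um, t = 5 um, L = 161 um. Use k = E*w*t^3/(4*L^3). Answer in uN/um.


Step 1: Convert E to consistent units (1 GPa = 1000 uN/um^2).
E = 170 GPa = 170000 uN/um^2
Step 2: Compute t^3 = 5^3 = 125
Step 3: Compute L^3 = 161^3 = 4173281
Step 4: k = 170000 * 13 * 125 / (4 * 4173281)
k = 16.5487 uN/um


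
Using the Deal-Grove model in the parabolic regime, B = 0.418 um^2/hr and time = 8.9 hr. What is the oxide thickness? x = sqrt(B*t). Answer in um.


Step 1: Compute B*t = 0.418 * 8.9 = 3.7202
Step 2: x = sqrt(3.7202)
x = 1.929 um


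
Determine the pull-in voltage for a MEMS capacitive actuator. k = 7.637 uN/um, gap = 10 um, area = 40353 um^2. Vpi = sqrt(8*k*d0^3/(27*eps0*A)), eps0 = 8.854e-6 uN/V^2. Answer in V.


Step 1: Compute numerator: 8 * k * d0^3 = 8 * 7.637 * 10^3 = 61096.0
Step 2: Compute denominator: 27 * eps0 * A = 27 * 8.854e-6 * 40353 = 9.646707
Step 3: Vpi = sqrt(61096.0 / 9.646707)
Vpi = 79.58 V


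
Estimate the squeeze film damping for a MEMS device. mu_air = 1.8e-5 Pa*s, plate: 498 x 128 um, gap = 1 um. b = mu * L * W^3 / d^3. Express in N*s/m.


Step 1: Convert to SI.
L = 498e-6 m, W = 128e-6 m, d = 1e-6 m
Step 2: W^3 = (128e-6)^3 = 2.10e-12 m^3
Step 3: d^3 = (1e-6)^3 = 1.00e-18 m^3
Step 4: b = 1.8e-5 * 498e-6 * 2.10e-12 / 1.00e-18
b = 1.88e-02 N*s/m


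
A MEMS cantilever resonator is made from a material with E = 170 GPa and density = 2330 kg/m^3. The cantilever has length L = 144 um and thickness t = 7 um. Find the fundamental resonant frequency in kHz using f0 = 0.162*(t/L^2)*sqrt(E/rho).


Step 1: Convert units to SI.
t_SI = 7e-6 m, L_SI = 144e-6 m
Step 2: Calculate sqrt(E/rho).
sqrt(170e9 / 2330) = 8541.74 m/s
Step 3: Compute f0.
f0 = 0.162 * 7e-6 / (144e-6)^2 * 8541.74 = 467126.4 Hz = 467.13 kHz


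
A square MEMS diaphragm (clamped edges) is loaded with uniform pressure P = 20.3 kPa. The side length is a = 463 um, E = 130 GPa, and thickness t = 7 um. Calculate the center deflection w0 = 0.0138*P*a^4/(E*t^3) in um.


Step 1: Convert pressure to compatible units (E is in GPa, so P in GPa).
P = 20.3 kPa = 20.3e-6 GPa
Step 2: Compute numerator: 0.0138 * P * a^4.
a^4 = 463^4 = 45954068161
numerator = 0.0138 * 20.3e-6 * 45954068161 = 1.28736e+04
Step 3: Compute denominator: E * t^3 = 130 * 7^3 = 44590
Step 4: w0 = numerator / denominator = 1.28736e+04 / 44590 = 0.2887 um


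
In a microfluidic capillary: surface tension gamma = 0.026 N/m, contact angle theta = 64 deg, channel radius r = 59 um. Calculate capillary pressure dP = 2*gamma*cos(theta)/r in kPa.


Step 1: cos(64 deg) = 0.4384
Step 2: Convert r to m: r = 59e-6 m
Step 3: dP = 2 * 0.026 * 0.4384 / 59e-6 = 386.4 Pa
Step 4: Convert Pa to kPa (divide by 1000).
dP = 0.39 kPa


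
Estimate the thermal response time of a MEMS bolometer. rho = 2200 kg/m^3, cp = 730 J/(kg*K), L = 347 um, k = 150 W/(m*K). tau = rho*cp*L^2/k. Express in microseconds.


Step 1: Convert L to m: L = 347e-6 m
Step 2: L^2 = (347e-6)^2 = 1.20409e-07 m^2
Step 3: tau = 2200 * 730 * 1.20409e-07 / 150 = 1.28917903e-03 s
Step 4: Convert to microseconds (multiply by 1e6).
tau = 1289.179 us


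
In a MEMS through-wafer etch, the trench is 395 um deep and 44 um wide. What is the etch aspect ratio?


Step 1: AR = depth / width
Step 2: AR = 395 / 44
AR = 9.0


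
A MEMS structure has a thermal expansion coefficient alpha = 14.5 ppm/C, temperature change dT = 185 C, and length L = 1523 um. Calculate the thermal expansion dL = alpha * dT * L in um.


Step 1: Convert CTE: alpha = 14.5 ppm/C = 14.5e-6 /C
Step 2: dL = 14.5e-6 * 185 * 1523
dL = 4.0854 um


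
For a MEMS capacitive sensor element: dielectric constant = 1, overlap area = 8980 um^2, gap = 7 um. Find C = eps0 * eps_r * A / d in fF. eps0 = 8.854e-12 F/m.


Step 1: Convert area to m^2: A = 8980e-12 m^2
Step 2: Convert gap to m: d = 7e-6 m
Step 3: C = eps0 * eps_r * A / d
C = 8.854e-12 * 1 * 8980e-12 / 7e-6
Step 4: Convert to fF (multiply by 1e15).
C = 11.36 fF


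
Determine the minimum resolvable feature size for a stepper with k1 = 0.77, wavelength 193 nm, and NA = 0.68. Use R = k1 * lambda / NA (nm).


Step 1: Identify values: k1 = 0.77, lambda = 193 nm, NA = 0.68
Step 2: R = k1 * lambda / NA
R = 0.77 * 193 / 0.68
R = 218.5 nm


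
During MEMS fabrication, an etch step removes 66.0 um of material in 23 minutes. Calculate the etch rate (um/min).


Step 1: Etch rate = depth / time
Step 2: rate = 66.0 / 23
rate = 2.87 um/min


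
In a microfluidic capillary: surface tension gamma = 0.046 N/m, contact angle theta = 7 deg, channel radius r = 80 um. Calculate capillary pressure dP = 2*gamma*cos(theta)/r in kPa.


Step 1: cos(7 deg) = 0.9925
Step 2: Convert r to m: r = 80e-6 m
Step 3: dP = 2 * 0.046 * 0.9925 / 80e-6 = 1141.4 Pa
Step 4: Convert Pa to kPa (divide by 1000).
dP = 1.14 kPa


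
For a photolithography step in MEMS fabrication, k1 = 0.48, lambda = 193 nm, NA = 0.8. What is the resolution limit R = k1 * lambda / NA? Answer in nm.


Step 1: Identify values: k1 = 0.48, lambda = 193 nm, NA = 0.8
Step 2: R = k1 * lambda / NA
R = 0.48 * 193 / 0.8
R = 115.8 nm


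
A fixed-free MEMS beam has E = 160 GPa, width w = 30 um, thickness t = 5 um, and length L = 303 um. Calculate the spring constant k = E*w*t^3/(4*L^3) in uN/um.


Step 1: Convert E to consistent units (1 GPa = 1000 uN/um^2).
E = 160 GPa = 160000 uN/um^2
Step 2: Compute t^3 = 5^3 = 125
Step 3: Compute L^3 = 303^3 = 27818127
Step 4: k = 160000 * 30 * 125 / (4 * 27818127)
k = 5.3922 uN/um


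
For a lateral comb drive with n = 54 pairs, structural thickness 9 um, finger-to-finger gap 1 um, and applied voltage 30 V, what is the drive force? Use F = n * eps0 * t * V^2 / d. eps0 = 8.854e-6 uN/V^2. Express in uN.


Step 1: Parameters: n=54, eps0=8.854e-6 uN/V^2, t=9 um, V=30 V, d=1 um
Step 2: V^2 = 900
Step 3: F = 54 * 8.854e-6 * 9 * 900 / 1
F = 3.873 uN


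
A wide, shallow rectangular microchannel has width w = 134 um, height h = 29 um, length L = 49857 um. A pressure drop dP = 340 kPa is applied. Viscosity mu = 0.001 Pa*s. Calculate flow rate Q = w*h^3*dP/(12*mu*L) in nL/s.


Step 1: Convert all dimensions to SI (meters).
w = 134e-6 m, h = 29e-6 m, L = 49857e-6 m, dP = 340e3 Pa
Step 2: Q = w * h^3 * dP / (12 * mu * L)
Q = 134e-6 * (29e-6)^3 * 340e3 / (12 * 0.001 * 49857e-6) = 1.8572498e-09 m^3/s
Step 3: Convert Q from m^3/s to nL/s (1 m^3 = 1e12 nL, so multiply by 1e12).
Q = 1857.25 nL/s


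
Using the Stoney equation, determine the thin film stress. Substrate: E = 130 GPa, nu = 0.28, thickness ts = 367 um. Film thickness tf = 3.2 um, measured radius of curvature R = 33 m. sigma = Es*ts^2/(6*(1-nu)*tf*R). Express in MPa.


Step 1: Compute numerator: Es * ts^2 = 130 * 367^2 = 17509570 (GPa*um^2)
Step 2: Compute denominator (R in um): 6*(1-nu)*tf*R = 6*0.72*3.2*33e6 = 456192000.0 (um^2)
Step 3: sigma (GPa) = 17509570 / 456192000.0 = 3.8382e-02 GPa
Step 4: Convert to MPa (x1000): sigma = 38.4 MPa


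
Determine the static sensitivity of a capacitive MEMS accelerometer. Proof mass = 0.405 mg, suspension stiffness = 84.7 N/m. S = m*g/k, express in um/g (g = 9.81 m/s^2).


Step 1: Convert mass: m = 0.405 mg = 4.05e-07 kg
Step 2: S = m * g / k = 4.05e-07 * 9.81 / 84.7
Step 3: S = 4.69e-08 m/g
Step 4: Convert to um/g: S = 0.047 um/g


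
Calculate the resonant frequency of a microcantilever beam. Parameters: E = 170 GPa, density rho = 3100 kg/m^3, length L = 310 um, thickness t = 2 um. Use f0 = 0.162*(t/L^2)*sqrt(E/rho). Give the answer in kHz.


Step 1: Convert units to SI.
t_SI = 2e-6 m, L_SI = 310e-6 m
Step 2: Calculate sqrt(E/rho).
sqrt(170e9 / 3100) = 7405.32 m/s
Step 3: Compute f0.
f0 = 0.162 * 2e-6 / (310e-6)^2 * 7405.32 = 24966.9 Hz = 24.97 kHz


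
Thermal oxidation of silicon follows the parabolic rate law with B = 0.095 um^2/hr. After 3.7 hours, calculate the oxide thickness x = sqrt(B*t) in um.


Step 1: Compute B*t = 0.095 * 3.7 = 0.3515
Step 2: x = sqrt(0.3515)
x = 0.593 um


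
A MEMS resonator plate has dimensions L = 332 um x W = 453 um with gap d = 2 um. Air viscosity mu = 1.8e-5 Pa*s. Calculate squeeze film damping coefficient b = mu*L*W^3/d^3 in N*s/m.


Step 1: Convert to SI.
L = 332e-6 m, W = 453e-6 m, d = 2e-6 m
Step 2: W^3 = (453e-6)^3 = 9.30e-11 m^3
Step 3: d^3 = (2e-6)^3 = 8.00e-18 m^3
Step 4: b = 1.8e-5 * 332e-6 * 9.30e-11 / 8.00e-18
b = 6.94e-02 N*s/m


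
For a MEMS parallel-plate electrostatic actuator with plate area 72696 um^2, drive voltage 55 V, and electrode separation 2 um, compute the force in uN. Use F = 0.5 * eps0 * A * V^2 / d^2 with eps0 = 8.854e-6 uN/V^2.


Step 1: Identify parameters.
eps0 = 8.854e-6 uN/V^2, A = 72696 um^2, V = 55 V, d = 2 um
Step 2: Compute V^2 = 55^2 = 3025
Step 3: Compute d^2 = 2^2 = 4
Step 4: F = 0.5 * 8.854e-6 * 72696 * 3025 / 4
F = 243.38 uN


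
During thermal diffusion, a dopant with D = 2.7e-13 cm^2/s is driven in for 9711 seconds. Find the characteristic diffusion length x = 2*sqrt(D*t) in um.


Step 1: Compute D*t = 2.7e-13 * 9711 = 2.62197e-09 cm^2
Step 2: sqrt(D*t) = 5.12052e-05 cm
Step 3: x = 2 * 5.12052e-05 cm = 1.024104e-04 cm
Step 4: Convert to um (1 cm = 1e4 um): x = 1.024 um


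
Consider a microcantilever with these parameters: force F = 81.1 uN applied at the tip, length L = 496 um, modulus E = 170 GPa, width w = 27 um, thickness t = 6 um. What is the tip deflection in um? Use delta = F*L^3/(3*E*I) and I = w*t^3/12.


Step 1: Calculate the second moment of area.
I = w * t^3 / 12 = 27 * 6^3 / 12 = 486.0 um^4
Step 2: Convert E to consistent units (1 GPa = 1000 uN/um^2).
E = 170 GPa = 170000 uN/um^2
Step 3: Calculate tip deflection.
delta = F * L^3 / (3 * E * I)
delta = 81.1 * 496^3 / (3 * 170000 * 486.0)
delta = 39.9263 um


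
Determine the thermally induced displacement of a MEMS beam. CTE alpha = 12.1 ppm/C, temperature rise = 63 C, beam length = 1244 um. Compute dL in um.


Step 1: Convert CTE: alpha = 12.1 ppm/C = 12.1e-6 /C
Step 2: dL = 12.1e-6 * 63 * 1244
dL = 0.9483 um


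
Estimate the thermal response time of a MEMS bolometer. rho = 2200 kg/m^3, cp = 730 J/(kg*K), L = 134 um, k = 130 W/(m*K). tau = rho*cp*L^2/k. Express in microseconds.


Step 1: Convert L to m: L = 134e-6 m
Step 2: L^2 = (134e-6)^2 = 1.7956e-08 m^2
Step 3: tau = 2200 * 730 * 1.7956e-08 / 130 = 2.2182566e-04 s
Step 4: Convert to microseconds (multiply by 1e6).
tau = 221.826 us


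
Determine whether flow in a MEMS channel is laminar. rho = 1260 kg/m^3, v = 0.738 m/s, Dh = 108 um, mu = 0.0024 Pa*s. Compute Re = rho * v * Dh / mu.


Step 1: Convert Dh to meters: Dh = 108e-6 m
Step 2: Re = rho * v * Dh / mu
Re = 1260 * 0.738 * 108e-6 / 0.0024
Re = 41.845
Since Re = 41.845 is below ~2300, the flow is laminar.


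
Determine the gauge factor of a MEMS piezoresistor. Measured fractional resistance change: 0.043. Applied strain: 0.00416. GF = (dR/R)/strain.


Step 1: Identify values.
dR/R = 0.043, strain = 0.00416
Step 2: GF = (dR/R) / strain = 0.043 / 0.00416
GF = 10.3


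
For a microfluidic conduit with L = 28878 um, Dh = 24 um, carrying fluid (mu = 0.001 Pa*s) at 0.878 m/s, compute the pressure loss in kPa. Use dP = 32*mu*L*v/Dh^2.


Step 1: Convert to SI: L = 28878e-6 m, Dh = 24e-6 m
Step 2: dP = 32 * 0.001 * 28878e-6 * 0.878 / (24e-6)^2
Step 3: dP = 1408604.67 Pa
Step 4: Convert to kPa: dP = 1408.6 kPa


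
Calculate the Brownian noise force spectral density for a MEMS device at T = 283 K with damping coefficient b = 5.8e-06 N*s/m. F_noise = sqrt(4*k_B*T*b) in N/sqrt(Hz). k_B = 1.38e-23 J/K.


Step 1: Compute 4 * k_B * T * b
= 4 * 1.38e-23 * 283 * 5.8e-06
= 9.0605e-26 N^2/Hz
Step 2: F_noise = sqrt(9.0605e-26)
F_noise = 3.01e-13 N/sqrt(Hz)


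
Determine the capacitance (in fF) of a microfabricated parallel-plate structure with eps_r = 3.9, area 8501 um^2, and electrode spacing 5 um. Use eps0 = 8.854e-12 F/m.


Step 1: Convert area to m^2: A = 8501e-12 m^2
Step 2: Convert gap to m: d = 5e-6 m
Step 3: C = eps0 * eps_r * A / d
C = 8.854e-12 * 3.9 * 8501e-12 / 5e-6
Step 4: Convert to fF (multiply by 1e15).
C = 58.71 fF


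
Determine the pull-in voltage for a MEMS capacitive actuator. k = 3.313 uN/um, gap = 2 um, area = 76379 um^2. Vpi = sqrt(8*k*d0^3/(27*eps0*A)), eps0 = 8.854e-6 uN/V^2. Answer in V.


Step 1: Compute numerator: 8 * k * d0^3 = 8 * 3.313 * 2^3 = 212.032
Step 2: Compute denominator: 27 * eps0 * A = 27 * 8.854e-6 * 76379 = 18.259011
Step 3: Vpi = sqrt(212.032 / 18.259011)
Vpi = 3.41 V


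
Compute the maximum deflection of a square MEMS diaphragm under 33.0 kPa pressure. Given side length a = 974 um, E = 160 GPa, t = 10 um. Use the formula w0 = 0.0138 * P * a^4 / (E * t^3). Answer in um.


Step 1: Convert pressure to compatible units (E is in GPa, so P in GPa).
P = 33.0 kPa = 33.0e-6 GPa
Step 2: Compute numerator: 0.0138 * P * a^4.
a^4 = 974^4 = 899986152976
numerator = 0.0138 * 33.0e-6 * 899986152976 = 4.098537e+05
Step 3: Compute denominator: E * t^3 = 160 * 10^3 = 160000
Step 4: w0 = numerator / denominator = 4.098537e+05 / 160000 = 2.5616 um


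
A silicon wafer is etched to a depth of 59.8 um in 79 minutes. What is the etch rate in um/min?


Step 1: Etch rate = depth / time
Step 2: rate = 59.8 / 79
rate = 0.757 um/min


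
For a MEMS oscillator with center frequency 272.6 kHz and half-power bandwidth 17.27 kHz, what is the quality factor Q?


Step 1: Q = f0 / bandwidth
Step 2: Q = 272.6 / 17.27
Q = 15.8


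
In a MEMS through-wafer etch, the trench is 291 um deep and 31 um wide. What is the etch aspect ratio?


Step 1: AR = depth / width
Step 2: AR = 291 / 31
AR = 9.4


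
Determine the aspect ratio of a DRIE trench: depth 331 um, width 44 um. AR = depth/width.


Step 1: AR = depth / width
Step 2: AR = 331 / 44
AR = 7.5


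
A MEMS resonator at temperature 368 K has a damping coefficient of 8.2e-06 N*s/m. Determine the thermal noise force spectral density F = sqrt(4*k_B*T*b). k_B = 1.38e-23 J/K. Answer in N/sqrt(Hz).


Step 1: Compute 4 * k_B * T * b
= 4 * 1.38e-23 * 368 * 8.2e-06
= 1.6657e-25 N^2/Hz
Step 2: F_noise = sqrt(1.6657e-25)
F_noise = 4.08e-13 N/sqrt(Hz)


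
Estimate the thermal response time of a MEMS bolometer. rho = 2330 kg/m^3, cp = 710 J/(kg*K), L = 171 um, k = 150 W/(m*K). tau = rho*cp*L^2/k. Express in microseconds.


Step 1: Convert L to m: L = 171e-6 m
Step 2: L^2 = (171e-6)^2 = 2.9241e-08 m^2
Step 3: tau = 2330 * 710 * 2.9241e-08 / 150 = 3.2248924e-04 s
Step 4: Convert to microseconds (multiply by 1e6).
tau = 322.489 us


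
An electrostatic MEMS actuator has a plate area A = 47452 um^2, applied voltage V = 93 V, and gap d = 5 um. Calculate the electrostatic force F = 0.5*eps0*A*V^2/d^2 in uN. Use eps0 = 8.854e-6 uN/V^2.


Step 1: Identify parameters.
eps0 = 8.854e-6 uN/V^2, A = 47452 um^2, V = 93 V, d = 5 um
Step 2: Compute V^2 = 93^2 = 8649
Step 3: Compute d^2 = 5^2 = 25
Step 4: F = 0.5 * 8.854e-6 * 47452 * 8649 / 25
F = 72.676 uN


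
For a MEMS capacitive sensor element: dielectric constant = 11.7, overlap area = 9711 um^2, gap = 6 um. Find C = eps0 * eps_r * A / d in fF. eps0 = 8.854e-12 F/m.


Step 1: Convert area to m^2: A = 9711e-12 m^2
Step 2: Convert gap to m: d = 6e-6 m
Step 3: C = eps0 * eps_r * A / d
C = 8.854e-12 * 11.7 * 9711e-12 / 6e-6
Step 4: Convert to fF (multiply by 1e15).
C = 167.66 fF


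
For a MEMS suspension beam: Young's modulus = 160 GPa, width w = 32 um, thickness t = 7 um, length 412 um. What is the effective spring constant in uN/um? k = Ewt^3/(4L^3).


Step 1: Convert E to consistent units (1 GPa = 1000 uN/um^2).
E = 160 GPa = 160000 uN/um^2
Step 2: Compute t^3 = 7^3 = 343
Step 3: Compute L^3 = 412^3 = 69934528
Step 4: k = 160000 * 32 * 343 / (4 * 69934528)
k = 6.2779 uN/um


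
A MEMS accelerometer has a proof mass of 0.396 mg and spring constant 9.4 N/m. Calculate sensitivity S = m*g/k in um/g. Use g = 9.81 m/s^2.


Step 1: Convert mass: m = 0.396 mg = 3.96e-07 kg
Step 2: S = m * g / k = 3.96e-07 * 9.81 / 9.4
Step 3: S = 4.13e-07 m/g
Step 4: Convert to um/g: S = 0.413 um/g


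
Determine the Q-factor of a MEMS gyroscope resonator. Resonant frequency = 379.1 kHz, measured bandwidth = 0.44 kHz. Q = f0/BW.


Step 1: Q = f0 / bandwidth
Step 2: Q = 379.1 / 0.44
Q = 861.6


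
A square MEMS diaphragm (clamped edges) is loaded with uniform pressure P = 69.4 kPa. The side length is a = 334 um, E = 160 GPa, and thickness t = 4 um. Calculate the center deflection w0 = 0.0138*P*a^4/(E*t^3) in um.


Step 1: Convert pressure to compatible units (E is in GPa, so P in GPa).
P = 69.4 kPa = 69.4e-6 GPa
Step 2: Compute numerator: 0.0138 * P * a^4.
a^4 = 334^4 = 12444741136
numerator = 0.0138 * 69.4e-6 * 12444741136 = 1.191858e+04
Step 3: Compute denominator: E * t^3 = 160 * 4^3 = 10240
Step 4: w0 = numerator / denominator = 1.191858e+04 / 10240 = 1.1639 um


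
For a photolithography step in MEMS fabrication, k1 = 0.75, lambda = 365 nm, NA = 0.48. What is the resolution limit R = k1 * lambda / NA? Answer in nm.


Step 1: Identify values: k1 = 0.75, lambda = 365 nm, NA = 0.48
Step 2: R = k1 * lambda / NA
R = 0.75 * 365 / 0.48
R = 570.3 nm


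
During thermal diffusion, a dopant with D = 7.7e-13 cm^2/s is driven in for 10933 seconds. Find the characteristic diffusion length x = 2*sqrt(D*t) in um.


Step 1: Compute D*t = 7.7e-13 * 10933 = 8.41841e-09 cm^2
Step 2: sqrt(D*t) = 9.17519e-05 cm
Step 3: x = 2 * 9.17519e-05 cm = 1.835038e-04 cm
Step 4: Convert to um (1 cm = 1e4 um): x = 1.835 um


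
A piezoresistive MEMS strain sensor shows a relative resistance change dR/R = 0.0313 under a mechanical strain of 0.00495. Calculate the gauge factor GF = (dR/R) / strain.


Step 1: Identify values.
dR/R = 0.0313, strain = 0.00495
Step 2: GF = (dR/R) / strain = 0.0313 / 0.00495
GF = 6.3


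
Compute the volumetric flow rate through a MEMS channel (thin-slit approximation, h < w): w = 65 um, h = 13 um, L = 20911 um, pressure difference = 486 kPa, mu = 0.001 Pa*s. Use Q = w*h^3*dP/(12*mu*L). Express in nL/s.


Step 1: Convert all dimensions to SI (meters).
w = 65e-6 m, h = 13e-6 m, L = 20911e-6 m, dP = 486e3 Pa
Step 2: Q = w * h^3 * dP / (12 * mu * L)
Q = 65e-6 * (13e-6)^3 * 486e3 / (12 * 0.001 * 20911e-6) = 2.7658182e-10 m^3/s
Step 3: Convert Q from m^3/s to nL/s (1 m^3 = 1e12 nL, so multiply by 1e12).
Q = 276.582 nL/s


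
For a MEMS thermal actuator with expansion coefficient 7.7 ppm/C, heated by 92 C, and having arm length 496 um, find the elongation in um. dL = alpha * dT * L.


Step 1: Convert CTE: alpha = 7.7 ppm/C = 7.7e-6 /C
Step 2: dL = 7.7e-6 * 92 * 496
dL = 0.3514 um


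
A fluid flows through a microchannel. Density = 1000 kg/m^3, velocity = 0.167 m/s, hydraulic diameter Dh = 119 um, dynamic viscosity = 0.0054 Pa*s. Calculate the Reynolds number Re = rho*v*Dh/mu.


Step 1: Convert Dh to meters: Dh = 119e-6 m
Step 2: Re = rho * v * Dh / mu
Re = 1000 * 0.167 * 119e-6 / 0.0054
Re = 3.68


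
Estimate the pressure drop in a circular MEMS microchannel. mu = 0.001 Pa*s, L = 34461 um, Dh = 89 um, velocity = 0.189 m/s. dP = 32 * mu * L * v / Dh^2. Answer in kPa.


Step 1: Convert to SI: L = 34461e-6 m, Dh = 89e-6 m
Step 2: dP = 32 * 0.001 * 34461e-6 * 0.189 / (89e-6)^2
Step 3: dP = 26312.35 Pa
Step 4: Convert to kPa: dP = 26.31 kPa


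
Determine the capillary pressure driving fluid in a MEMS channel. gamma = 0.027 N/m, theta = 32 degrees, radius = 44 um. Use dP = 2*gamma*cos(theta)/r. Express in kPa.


Step 1: cos(32 deg) = 0.848
Step 2: Convert r to m: r = 44e-6 m
Step 3: dP = 2 * 0.027 * 0.848 / 44e-6 = 1040.7 Pa
Step 4: Convert Pa to kPa (divide by 1000).
dP = 1.04 kPa


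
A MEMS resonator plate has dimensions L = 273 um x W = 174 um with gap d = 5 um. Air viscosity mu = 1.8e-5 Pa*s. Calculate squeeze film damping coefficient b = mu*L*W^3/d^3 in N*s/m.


Step 1: Convert to SI.
L = 273e-6 m, W = 174e-6 m, d = 5e-6 m
Step 2: W^3 = (174e-6)^3 = 5.27e-12 m^3
Step 3: d^3 = (5e-6)^3 = 1.25e-16 m^3
Step 4: b = 1.8e-5 * 273e-6 * 5.27e-12 / 1.25e-16
b = 2.07e-04 N*s/m


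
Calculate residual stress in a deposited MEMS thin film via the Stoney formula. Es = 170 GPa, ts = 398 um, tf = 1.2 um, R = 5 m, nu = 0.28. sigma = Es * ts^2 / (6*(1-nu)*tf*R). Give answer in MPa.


Step 1: Compute numerator: Es * ts^2 = 170 * 398^2 = 26928680 (GPa*um^2)
Step 2: Compute denominator (R in um): 6*(1-nu)*tf*R = 6*0.72*1.2*5e6 = 25920000.0 (um^2)
Step 3: sigma (GPa) = 26928680 / 25920000.0 = 1.038915e+00 GPa
Step 4: Convert to MPa (x1000): sigma = 1038.9 MPa


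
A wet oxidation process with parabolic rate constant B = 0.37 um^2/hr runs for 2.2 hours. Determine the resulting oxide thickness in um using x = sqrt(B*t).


Step 1: Compute B*t = 0.37 * 2.2 = 0.814
Step 2: x = sqrt(0.814)
x = 0.902 um


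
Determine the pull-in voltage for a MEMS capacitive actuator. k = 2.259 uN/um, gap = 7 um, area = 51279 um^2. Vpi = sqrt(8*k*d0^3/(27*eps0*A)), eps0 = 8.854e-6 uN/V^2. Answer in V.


Step 1: Compute numerator: 8 * k * d0^3 = 8 * 2.259 * 7^3 = 6198.696
Step 2: Compute denominator: 27 * eps0 * A = 27 * 8.854e-6 * 51279 = 12.258655
Step 3: Vpi = sqrt(6198.696 / 12.258655)
Vpi = 22.49 V


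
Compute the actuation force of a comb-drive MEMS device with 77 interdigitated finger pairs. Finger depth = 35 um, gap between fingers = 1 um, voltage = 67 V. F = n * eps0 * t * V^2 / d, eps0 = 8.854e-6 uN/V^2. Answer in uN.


Step 1: Parameters: n=77, eps0=8.854e-6 uN/V^2, t=35 um, V=67 V, d=1 um
Step 2: V^2 = 4489
Step 3: F = 77 * 8.854e-6 * 35 * 4489 / 1
F = 107.114 uN


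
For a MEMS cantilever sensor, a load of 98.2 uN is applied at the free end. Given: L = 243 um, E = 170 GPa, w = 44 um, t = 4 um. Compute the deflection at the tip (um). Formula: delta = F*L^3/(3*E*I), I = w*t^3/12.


Step 1: Calculate the second moment of area.
I = w * t^3 / 12 = 44 * 4^3 / 12 = 234.6667 um^4
Step 2: Convert E to consistent units (1 GPa = 1000 uN/um^2).
E = 170 GPa = 170000 uN/um^2
Step 3: Calculate tip deflection.
delta = F * L^3 / (3 * E * I)
delta = 98.2 * 243^3 / (3 * 170000 * 234.6667)
delta = 11.7736 um


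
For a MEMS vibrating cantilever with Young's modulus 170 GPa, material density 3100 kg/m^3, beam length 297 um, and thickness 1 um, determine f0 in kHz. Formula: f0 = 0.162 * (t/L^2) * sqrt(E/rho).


Step 1: Convert units to SI.
t_SI = 1e-6 m, L_SI = 297e-6 m
Step 2: Calculate sqrt(E/rho).
sqrt(170e9 / 3100) = 7405.32 m/s
Step 3: Compute f0.
f0 = 0.162 * 1e-6 / (297e-6)^2 * 7405.32 = 13600.2 Hz = 13.6 kHz


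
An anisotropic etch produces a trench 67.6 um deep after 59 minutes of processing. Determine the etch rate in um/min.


Step 1: Etch rate = depth / time
Step 2: rate = 67.6 / 59
rate = 1.146 um/min


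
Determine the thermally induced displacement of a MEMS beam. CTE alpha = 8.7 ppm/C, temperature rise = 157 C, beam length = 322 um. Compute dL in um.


Step 1: Convert CTE: alpha = 8.7 ppm/C = 8.7e-6 /C
Step 2: dL = 8.7e-6 * 157 * 322
dL = 0.4398 um


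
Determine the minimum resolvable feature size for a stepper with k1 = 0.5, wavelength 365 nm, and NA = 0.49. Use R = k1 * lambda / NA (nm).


Step 1: Identify values: k1 = 0.5, lambda = 365 nm, NA = 0.49
Step 2: R = k1 * lambda / NA
R = 0.5 * 365 / 0.49
R = 372.4 nm


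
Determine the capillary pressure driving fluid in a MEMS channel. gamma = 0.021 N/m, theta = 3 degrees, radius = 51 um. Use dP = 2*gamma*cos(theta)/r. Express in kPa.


Step 1: cos(3 deg) = 0.9986
Step 2: Convert r to m: r = 51e-6 m
Step 3: dP = 2 * 0.021 * 0.9986 / 51e-6 = 822.4 Pa
Step 4: Convert Pa to kPa (divide by 1000).
dP = 0.82 kPa


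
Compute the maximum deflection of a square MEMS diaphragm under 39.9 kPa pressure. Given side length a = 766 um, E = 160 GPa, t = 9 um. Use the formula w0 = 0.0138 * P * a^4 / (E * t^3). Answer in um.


Step 1: Convert pressure to compatible units (E is in GPa, so P in GPa).
P = 39.9 kPa = 39.9e-6 GPa
Step 2: Compute numerator: 0.0138 * P * a^4.
a^4 = 766^4 = 344282603536
numerator = 0.0138 * 39.9e-6 * 344282603536 = 1.895689e+05
Step 3: Compute denominator: E * t^3 = 160 * 9^3 = 116640
Step 4: w0 = numerator / denominator = 1.895689e+05 / 116640 = 1.6252 um
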